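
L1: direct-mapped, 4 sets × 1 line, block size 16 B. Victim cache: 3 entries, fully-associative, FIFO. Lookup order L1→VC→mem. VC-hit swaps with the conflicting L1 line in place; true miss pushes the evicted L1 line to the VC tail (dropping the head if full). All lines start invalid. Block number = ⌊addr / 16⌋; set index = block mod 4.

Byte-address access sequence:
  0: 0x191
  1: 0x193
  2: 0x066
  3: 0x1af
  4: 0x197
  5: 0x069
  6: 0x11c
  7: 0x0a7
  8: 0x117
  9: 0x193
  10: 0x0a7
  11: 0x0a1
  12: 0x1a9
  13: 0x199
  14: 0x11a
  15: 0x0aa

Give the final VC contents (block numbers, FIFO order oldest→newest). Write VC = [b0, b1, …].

VC = [26, 25, 6]

#0 0x191→b25/s1 MISS; vc=[]
#1 0x193→b25/s1 L1-HIT; vc=[]
#2 0x66→b6/s2 MISS; vc=[]
#3 0x1af→b26/s2 MISS; vc=[6]
#4 0x197→b25/s1 L1-HIT; vc=[6]
#5 0x69→b6/s2 VC-HIT; vc=[26]
#6 0x11c→b17/s1 MISS; vc=[26,25]
#7 0xa7→b10/s2 MISS; vc=[26,25,6]
#8 0x117→b17/s1 L1-HIT; vc=[26,25,6]
#9 0x193→b25/s1 VC-HIT; vc=[26,17,6]
#10 0xa7→b10/s2 L1-HIT; vc=[26,17,6]
#11 0xa1→b10/s2 L1-HIT; vc=[26,17,6]
#12 0x1a9→b26/s2 VC-HIT; vc=[10,17,6]
#13 0x199→b25/s1 L1-HIT; vc=[10,17,6]
#14 0x11a→b17/s1 VC-HIT; vc=[10,25,6]
#15 0xaa→b10/s2 VC-HIT; vc=[26,25,6]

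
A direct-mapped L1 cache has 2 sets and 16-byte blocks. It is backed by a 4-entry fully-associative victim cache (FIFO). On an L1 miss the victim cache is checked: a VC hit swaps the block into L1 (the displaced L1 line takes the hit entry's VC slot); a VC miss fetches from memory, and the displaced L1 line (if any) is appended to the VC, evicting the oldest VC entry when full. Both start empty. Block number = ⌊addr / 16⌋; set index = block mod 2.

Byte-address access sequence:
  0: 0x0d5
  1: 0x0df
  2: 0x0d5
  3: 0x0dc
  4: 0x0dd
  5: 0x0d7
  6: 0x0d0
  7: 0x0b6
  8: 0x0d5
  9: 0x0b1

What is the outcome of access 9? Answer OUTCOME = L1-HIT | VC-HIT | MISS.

OUTCOME = VC-HIT

0: 0xd5 (blk 13, set 1) → MISS  vc=[]
1: 0xdf (blk 13, set 1) → L1-HIT  vc=[]
2: 0xd5 (blk 13, set 1) → L1-HIT  vc=[]
3: 0xdc (blk 13, set 1) → L1-HIT  vc=[]
4: 0xdd (blk 13, set 1) → L1-HIT  vc=[]
5: 0xd7 (blk 13, set 1) → L1-HIT  vc=[]
6: 0xd0 (blk 13, set 1) → L1-HIT  vc=[]
7: 0xb6 (blk 11, set 1) → MISS  vc=[13]
8: 0xd5 (blk 13, set 1) → VC-HIT  vc=[11]
9: 0xb1 (blk 11, set 1) → VC-HIT  vc=[13]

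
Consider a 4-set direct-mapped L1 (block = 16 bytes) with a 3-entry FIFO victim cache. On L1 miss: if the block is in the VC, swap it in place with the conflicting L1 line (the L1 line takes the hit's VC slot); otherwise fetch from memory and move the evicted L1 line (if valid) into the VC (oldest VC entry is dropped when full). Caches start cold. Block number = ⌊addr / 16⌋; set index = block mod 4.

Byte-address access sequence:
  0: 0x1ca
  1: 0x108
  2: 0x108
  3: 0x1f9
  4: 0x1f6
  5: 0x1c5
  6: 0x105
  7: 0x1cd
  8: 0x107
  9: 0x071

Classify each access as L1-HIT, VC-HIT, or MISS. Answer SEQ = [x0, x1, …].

  [0] addr=0x1ca blk=28 s=0: MISS | VC []
  [1] addr=0x108 blk=16 s=0: MISS | VC [28]
  [2] addr=0x108 blk=16 s=0: L1-HIT | VC [28]
  [3] addr=0x1f9 blk=31 s=3: MISS | VC [28]
  [4] addr=0x1f6 blk=31 s=3: L1-HIT | VC [28]
  [5] addr=0x1c5 blk=28 s=0: VC-HIT | VC [16]
  [6] addr=0x105 blk=16 s=0: VC-HIT | VC [28]
  [7] addr=0x1cd blk=28 s=0: VC-HIT | VC [16]
  [8] addr=0x107 blk=16 s=0: VC-HIT | VC [28]
  [9] addr=0x71 blk=7 s=3: MISS | VC [28, 31]

SEQ = [MISS, MISS, L1-HIT, MISS, L1-HIT, VC-HIT, VC-HIT, VC-HIT, VC-HIT, MISS]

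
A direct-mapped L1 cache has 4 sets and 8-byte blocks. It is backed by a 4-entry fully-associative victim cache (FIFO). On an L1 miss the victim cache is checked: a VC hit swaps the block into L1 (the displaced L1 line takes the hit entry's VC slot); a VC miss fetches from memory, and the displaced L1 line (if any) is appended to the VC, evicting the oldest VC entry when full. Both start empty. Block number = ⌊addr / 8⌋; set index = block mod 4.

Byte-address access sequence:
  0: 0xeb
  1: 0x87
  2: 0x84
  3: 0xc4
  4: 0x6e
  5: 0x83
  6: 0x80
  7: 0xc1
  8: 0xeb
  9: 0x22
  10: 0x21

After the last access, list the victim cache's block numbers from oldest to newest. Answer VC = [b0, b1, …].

0: 0xeb (blk 29, set 1) → MISS  vc=[]
1: 0x87 (blk 16, set 0) → MISS  vc=[]
2: 0x84 (blk 16, set 0) → L1-HIT  vc=[]
3: 0xc4 (blk 24, set 0) → MISS  vc=[16]
4: 0x6e (blk 13, set 1) → MISS  vc=[16, 29]
5: 0x83 (blk 16, set 0) → VC-HIT  vc=[24, 29]
6: 0x80 (blk 16, set 0) → L1-HIT  vc=[24, 29]
7: 0xc1 (blk 24, set 0) → VC-HIT  vc=[16, 29]
8: 0xeb (blk 29, set 1) → VC-HIT  vc=[16, 13]
9: 0x22 (blk 4, set 0) → MISS  vc=[16, 13, 24]
10: 0x21 (blk 4, set 0) → L1-HIT  vc=[16, 13, 24]

VC = [16, 13, 24]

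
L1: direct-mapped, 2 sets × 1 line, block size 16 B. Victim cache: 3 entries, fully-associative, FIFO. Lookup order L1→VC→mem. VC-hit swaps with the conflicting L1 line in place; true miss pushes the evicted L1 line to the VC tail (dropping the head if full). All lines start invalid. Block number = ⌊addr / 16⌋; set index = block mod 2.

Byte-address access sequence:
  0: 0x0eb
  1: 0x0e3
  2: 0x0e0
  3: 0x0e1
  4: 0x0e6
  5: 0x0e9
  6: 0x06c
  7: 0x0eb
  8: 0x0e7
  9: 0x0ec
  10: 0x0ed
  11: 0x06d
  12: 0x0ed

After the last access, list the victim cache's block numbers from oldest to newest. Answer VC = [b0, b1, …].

VC = [6]

#0 0xeb→b14/s0 MISS; vc=[]
#1 0xe3→b14/s0 L1-HIT; vc=[]
#2 0xe0→b14/s0 L1-HIT; vc=[]
#3 0xe1→b14/s0 L1-HIT; vc=[]
#4 0xe6→b14/s0 L1-HIT; vc=[]
#5 0xe9→b14/s0 L1-HIT; vc=[]
#6 0x6c→b6/s0 MISS; vc=[14]
#7 0xeb→b14/s0 VC-HIT; vc=[6]
#8 0xe7→b14/s0 L1-HIT; vc=[6]
#9 0xec→b14/s0 L1-HIT; vc=[6]
#10 0xed→b14/s0 L1-HIT; vc=[6]
#11 0x6d→b6/s0 VC-HIT; vc=[14]
#12 0xed→b14/s0 VC-HIT; vc=[6]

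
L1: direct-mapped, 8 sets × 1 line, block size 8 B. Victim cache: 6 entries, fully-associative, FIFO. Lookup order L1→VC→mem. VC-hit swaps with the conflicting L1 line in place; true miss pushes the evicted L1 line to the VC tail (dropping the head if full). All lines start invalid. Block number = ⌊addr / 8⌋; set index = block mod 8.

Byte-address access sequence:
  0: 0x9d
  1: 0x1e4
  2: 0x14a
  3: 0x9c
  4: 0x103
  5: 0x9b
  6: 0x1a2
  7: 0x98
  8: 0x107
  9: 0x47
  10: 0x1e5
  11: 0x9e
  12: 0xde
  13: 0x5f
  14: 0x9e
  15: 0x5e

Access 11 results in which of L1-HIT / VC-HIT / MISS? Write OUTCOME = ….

#0 0x9d→b19/s3 MISS; vc=[]
#1 0x1e4→b60/s4 MISS; vc=[]
#2 0x14a→b41/s1 MISS; vc=[]
#3 0x9c→b19/s3 L1-HIT; vc=[]
#4 0x103→b32/s0 MISS; vc=[]
#5 0x9b→b19/s3 L1-HIT; vc=[]
#6 0x1a2→b52/s4 MISS; vc=[60]
#7 0x98→b19/s3 L1-HIT; vc=[60]
#8 0x107→b32/s0 L1-HIT; vc=[60]
#9 0x47→b8/s0 MISS; vc=[60,32]
#10 0x1e5→b60/s4 VC-HIT; vc=[52,32]
#11 0x9e→b19/s3 L1-HIT; vc=[52,32]
#12 0xde→b27/s3 MISS; vc=[52,32,19]
#13 0x5f→b11/s3 MISS; vc=[52,32,19,27]
#14 0x9e→b19/s3 VC-HIT; vc=[52,32,11,27]
#15 0x5e→b11/s3 VC-HIT; vc=[52,32,19,27]

OUTCOME = L1-HIT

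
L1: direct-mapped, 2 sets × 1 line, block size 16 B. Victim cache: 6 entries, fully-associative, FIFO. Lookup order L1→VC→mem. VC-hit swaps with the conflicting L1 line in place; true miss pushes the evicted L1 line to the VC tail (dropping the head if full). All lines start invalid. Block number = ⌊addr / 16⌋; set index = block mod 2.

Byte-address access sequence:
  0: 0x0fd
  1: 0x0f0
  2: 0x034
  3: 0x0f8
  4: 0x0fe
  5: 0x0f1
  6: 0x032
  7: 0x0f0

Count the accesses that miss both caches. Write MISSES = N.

MISSES = 2

0: 0xfd (blk 15, set 1) → MISS  vc=[]
1: 0xf0 (blk 15, set 1) → L1-HIT  vc=[]
2: 0x34 (blk 3, set 1) → MISS  vc=[15]
3: 0xf8 (blk 15, set 1) → VC-HIT  vc=[3]
4: 0xfe (blk 15, set 1) → L1-HIT  vc=[3]
5: 0xf1 (blk 15, set 1) → L1-HIT  vc=[3]
6: 0x32 (blk 3, set 1) → VC-HIT  vc=[15]
7: 0xf0 (blk 15, set 1) → VC-HIT  vc=[3]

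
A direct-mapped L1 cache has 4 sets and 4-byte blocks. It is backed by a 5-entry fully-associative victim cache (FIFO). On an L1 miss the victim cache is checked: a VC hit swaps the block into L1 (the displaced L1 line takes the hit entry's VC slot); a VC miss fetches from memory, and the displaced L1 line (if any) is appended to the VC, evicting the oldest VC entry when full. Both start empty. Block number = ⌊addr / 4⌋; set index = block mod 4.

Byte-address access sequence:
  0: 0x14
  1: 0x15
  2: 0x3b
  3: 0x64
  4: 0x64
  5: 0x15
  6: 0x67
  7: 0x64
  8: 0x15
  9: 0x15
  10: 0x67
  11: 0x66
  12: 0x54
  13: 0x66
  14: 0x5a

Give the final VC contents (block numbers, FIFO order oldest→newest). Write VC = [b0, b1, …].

0: 0x14 (blk 5, set 1) → MISS  vc=[]
1: 0x15 (blk 5, set 1) → L1-HIT  vc=[]
2: 0x3b (blk 14, set 2) → MISS  vc=[]
3: 0x64 (blk 25, set 1) → MISS  vc=[5]
4: 0x64 (blk 25, set 1) → L1-HIT  vc=[5]
5: 0x15 (blk 5, set 1) → VC-HIT  vc=[25]
6: 0x67 (blk 25, set 1) → VC-HIT  vc=[5]
7: 0x64 (blk 25, set 1) → L1-HIT  vc=[5]
8: 0x15 (blk 5, set 1) → VC-HIT  vc=[25]
9: 0x15 (blk 5, set 1) → L1-HIT  vc=[25]
10: 0x67 (blk 25, set 1) → VC-HIT  vc=[5]
11: 0x66 (blk 25, set 1) → L1-HIT  vc=[5]
12: 0x54 (blk 21, set 1) → MISS  vc=[5, 25]
13: 0x66 (blk 25, set 1) → VC-HIT  vc=[5, 21]
14: 0x5a (blk 22, set 2) → MISS  vc=[5, 21, 14]

VC = [5, 21, 14]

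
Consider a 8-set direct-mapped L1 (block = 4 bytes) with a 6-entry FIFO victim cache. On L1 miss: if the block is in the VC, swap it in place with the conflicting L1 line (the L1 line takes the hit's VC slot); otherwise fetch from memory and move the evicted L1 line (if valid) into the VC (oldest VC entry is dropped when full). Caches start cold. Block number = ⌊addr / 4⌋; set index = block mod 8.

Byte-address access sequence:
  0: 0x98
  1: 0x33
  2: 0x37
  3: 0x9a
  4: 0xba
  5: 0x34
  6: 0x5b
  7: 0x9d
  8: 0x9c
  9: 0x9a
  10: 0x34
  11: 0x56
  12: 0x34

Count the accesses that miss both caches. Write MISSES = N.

MISSES = 7

  [0] addr=0x98 blk=38 s=6: MISS | VC []
  [1] addr=0x33 blk=12 s=4: MISS | VC []
  [2] addr=0x37 blk=13 s=5: MISS | VC []
  [3] addr=0x9a blk=38 s=6: L1-HIT | VC []
  [4] addr=0xba blk=46 s=6: MISS | VC [38]
  [5] addr=0x34 blk=13 s=5: L1-HIT | VC [38]
  [6] addr=0x5b blk=22 s=6: MISS | VC [38, 46]
  [7] addr=0x9d blk=39 s=7: MISS | VC [38, 46]
  [8] addr=0x9c blk=39 s=7: L1-HIT | VC [38, 46]
  [9] addr=0x9a blk=38 s=6: VC-HIT | VC [22, 46]
  [10] addr=0x34 blk=13 s=5: L1-HIT | VC [22, 46]
  [11] addr=0x56 blk=21 s=5: MISS | VC [22, 46, 13]
  [12] addr=0x34 blk=13 s=5: VC-HIT | VC [22, 46, 21]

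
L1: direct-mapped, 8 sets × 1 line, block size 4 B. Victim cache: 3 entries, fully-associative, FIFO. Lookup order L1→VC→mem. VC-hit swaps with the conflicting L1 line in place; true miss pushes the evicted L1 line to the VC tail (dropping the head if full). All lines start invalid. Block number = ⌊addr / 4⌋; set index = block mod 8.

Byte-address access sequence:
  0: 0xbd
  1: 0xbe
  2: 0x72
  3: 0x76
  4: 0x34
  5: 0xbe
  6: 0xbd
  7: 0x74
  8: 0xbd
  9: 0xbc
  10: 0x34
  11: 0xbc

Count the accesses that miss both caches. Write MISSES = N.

#0 0xbd→b47/s7 MISS; vc=[]
#1 0xbe→b47/s7 L1-HIT; vc=[]
#2 0x72→b28/s4 MISS; vc=[]
#3 0x76→b29/s5 MISS; vc=[]
#4 0x34→b13/s5 MISS; vc=[29]
#5 0xbe→b47/s7 L1-HIT; vc=[29]
#6 0xbd→b47/s7 L1-HIT; vc=[29]
#7 0x74→b29/s5 VC-HIT; vc=[13]
#8 0xbd→b47/s7 L1-HIT; vc=[13]
#9 0xbc→b47/s7 L1-HIT; vc=[13]
#10 0x34→b13/s5 VC-HIT; vc=[29]
#11 0xbc→b47/s7 L1-HIT; vc=[29]

MISSES = 4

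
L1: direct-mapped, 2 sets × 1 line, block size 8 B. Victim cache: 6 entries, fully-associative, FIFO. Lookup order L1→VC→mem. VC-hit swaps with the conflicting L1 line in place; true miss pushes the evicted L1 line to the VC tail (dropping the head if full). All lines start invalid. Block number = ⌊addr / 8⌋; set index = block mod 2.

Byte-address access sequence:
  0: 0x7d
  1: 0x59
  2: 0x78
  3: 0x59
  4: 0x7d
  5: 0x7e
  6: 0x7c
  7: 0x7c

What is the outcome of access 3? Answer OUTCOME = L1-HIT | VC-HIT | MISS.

OUTCOME = VC-HIT

  [0] addr=0x7d blk=15 s=1: MISS | VC []
  [1] addr=0x59 blk=11 s=1: MISS | VC [15]
  [2] addr=0x78 blk=15 s=1: VC-HIT | VC [11]
  [3] addr=0x59 blk=11 s=1: VC-HIT | VC [15]
  [4] addr=0x7d blk=15 s=1: VC-HIT | VC [11]
  [5] addr=0x7e blk=15 s=1: L1-HIT | VC [11]
  [6] addr=0x7c blk=15 s=1: L1-HIT | VC [11]
  [7] addr=0x7c blk=15 s=1: L1-HIT | VC [11]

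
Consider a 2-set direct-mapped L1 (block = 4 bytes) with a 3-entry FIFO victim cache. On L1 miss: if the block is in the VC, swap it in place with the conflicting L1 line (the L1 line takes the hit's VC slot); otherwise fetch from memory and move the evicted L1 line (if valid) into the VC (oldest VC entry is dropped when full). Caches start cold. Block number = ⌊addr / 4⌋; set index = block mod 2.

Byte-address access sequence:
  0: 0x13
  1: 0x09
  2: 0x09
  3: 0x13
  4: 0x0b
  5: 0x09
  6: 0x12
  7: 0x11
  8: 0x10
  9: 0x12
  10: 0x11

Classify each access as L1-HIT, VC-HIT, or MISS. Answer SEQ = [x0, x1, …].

SEQ = [MISS, MISS, L1-HIT, VC-HIT, VC-HIT, L1-HIT, VC-HIT, L1-HIT, L1-HIT, L1-HIT, L1-HIT]

#0 0x13→b4/s0 MISS; vc=[]
#1 0x9→b2/s0 MISS; vc=[4]
#2 0x9→b2/s0 L1-HIT; vc=[4]
#3 0x13→b4/s0 VC-HIT; vc=[2]
#4 0xb→b2/s0 VC-HIT; vc=[4]
#5 0x9→b2/s0 L1-HIT; vc=[4]
#6 0x12→b4/s0 VC-HIT; vc=[2]
#7 0x11→b4/s0 L1-HIT; vc=[2]
#8 0x10→b4/s0 L1-HIT; vc=[2]
#9 0x12→b4/s0 L1-HIT; vc=[2]
#10 0x11→b4/s0 L1-HIT; vc=[2]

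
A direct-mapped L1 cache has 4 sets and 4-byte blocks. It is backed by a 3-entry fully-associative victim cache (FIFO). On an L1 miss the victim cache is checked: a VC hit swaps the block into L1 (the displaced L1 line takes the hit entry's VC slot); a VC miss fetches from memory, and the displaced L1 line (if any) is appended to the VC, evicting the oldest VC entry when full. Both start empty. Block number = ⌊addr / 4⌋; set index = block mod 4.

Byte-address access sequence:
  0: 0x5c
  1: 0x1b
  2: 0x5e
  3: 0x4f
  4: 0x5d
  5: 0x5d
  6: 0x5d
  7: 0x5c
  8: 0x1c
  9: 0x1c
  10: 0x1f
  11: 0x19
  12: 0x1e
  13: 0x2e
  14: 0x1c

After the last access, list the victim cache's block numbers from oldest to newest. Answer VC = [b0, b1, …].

0: 0x5c (blk 23, set 3) → MISS  vc=[]
1: 0x1b (blk 6, set 2) → MISS  vc=[]
2: 0x5e (blk 23, set 3) → L1-HIT  vc=[]
3: 0x4f (blk 19, set 3) → MISS  vc=[23]
4: 0x5d (blk 23, set 3) → VC-HIT  vc=[19]
5: 0x5d (blk 23, set 3) → L1-HIT  vc=[19]
6: 0x5d (blk 23, set 3) → L1-HIT  vc=[19]
7: 0x5c (blk 23, set 3) → L1-HIT  vc=[19]
8: 0x1c (blk 7, set 3) → MISS  vc=[19, 23]
9: 0x1c (blk 7, set 3) → L1-HIT  vc=[19, 23]
10: 0x1f (blk 7, set 3) → L1-HIT  vc=[19, 23]
11: 0x19 (blk 6, set 2) → L1-HIT  vc=[19, 23]
12: 0x1e (blk 7, set 3) → L1-HIT  vc=[19, 23]
13: 0x2e (blk 11, set 3) → MISS  vc=[19, 23, 7]
14: 0x1c (blk 7, set 3) → VC-HIT  vc=[19, 23, 11]

VC = [19, 23, 11]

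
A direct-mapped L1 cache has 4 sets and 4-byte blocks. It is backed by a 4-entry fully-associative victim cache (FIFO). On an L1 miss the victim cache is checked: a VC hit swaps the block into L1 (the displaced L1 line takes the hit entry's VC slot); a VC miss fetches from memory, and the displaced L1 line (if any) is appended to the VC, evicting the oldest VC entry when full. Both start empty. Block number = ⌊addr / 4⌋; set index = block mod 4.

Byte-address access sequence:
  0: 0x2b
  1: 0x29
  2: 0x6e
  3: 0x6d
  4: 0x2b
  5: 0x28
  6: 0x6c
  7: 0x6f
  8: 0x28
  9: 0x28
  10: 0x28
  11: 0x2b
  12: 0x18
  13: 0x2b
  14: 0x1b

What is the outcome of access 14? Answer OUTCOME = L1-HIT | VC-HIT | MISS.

OUTCOME = VC-HIT

#0 0x2b→b10/s2 MISS; vc=[]
#1 0x29→b10/s2 L1-HIT; vc=[]
#2 0x6e→b27/s3 MISS; vc=[]
#3 0x6d→b27/s3 L1-HIT; vc=[]
#4 0x2b→b10/s2 L1-HIT; vc=[]
#5 0x28→b10/s2 L1-HIT; vc=[]
#6 0x6c→b27/s3 L1-HIT; vc=[]
#7 0x6f→b27/s3 L1-HIT; vc=[]
#8 0x28→b10/s2 L1-HIT; vc=[]
#9 0x28→b10/s2 L1-HIT; vc=[]
#10 0x28→b10/s2 L1-HIT; vc=[]
#11 0x2b→b10/s2 L1-HIT; vc=[]
#12 0x18→b6/s2 MISS; vc=[10]
#13 0x2b→b10/s2 VC-HIT; vc=[6]
#14 0x1b→b6/s2 VC-HIT; vc=[10]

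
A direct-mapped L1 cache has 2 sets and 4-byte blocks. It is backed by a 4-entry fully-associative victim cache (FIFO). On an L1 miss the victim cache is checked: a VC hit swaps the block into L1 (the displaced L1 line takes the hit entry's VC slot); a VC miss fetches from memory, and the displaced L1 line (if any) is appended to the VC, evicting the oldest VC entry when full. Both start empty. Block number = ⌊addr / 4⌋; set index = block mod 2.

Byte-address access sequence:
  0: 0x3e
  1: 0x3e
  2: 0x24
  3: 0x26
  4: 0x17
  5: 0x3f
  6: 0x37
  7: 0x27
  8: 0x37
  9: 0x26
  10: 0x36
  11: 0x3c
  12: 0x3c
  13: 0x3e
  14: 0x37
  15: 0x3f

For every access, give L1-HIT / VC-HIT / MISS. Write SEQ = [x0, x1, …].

SEQ = [MISS, L1-HIT, MISS, L1-HIT, MISS, VC-HIT, MISS, VC-HIT, VC-HIT, VC-HIT, VC-HIT, VC-HIT, L1-HIT, L1-HIT, VC-HIT, VC-HIT]

#0 0x3e→b15/s1 MISS; vc=[]
#1 0x3e→b15/s1 L1-HIT; vc=[]
#2 0x24→b9/s1 MISS; vc=[15]
#3 0x26→b9/s1 L1-HIT; vc=[15]
#4 0x17→b5/s1 MISS; vc=[15,9]
#5 0x3f→b15/s1 VC-HIT; vc=[5,9]
#6 0x37→b13/s1 MISS; vc=[5,9,15]
#7 0x27→b9/s1 VC-HIT; vc=[5,13,15]
#8 0x37→b13/s1 VC-HIT; vc=[5,9,15]
#9 0x26→b9/s1 VC-HIT; vc=[5,13,15]
#10 0x36→b13/s1 VC-HIT; vc=[5,9,15]
#11 0x3c→b15/s1 VC-HIT; vc=[5,9,13]
#12 0x3c→b15/s1 L1-HIT; vc=[5,9,13]
#13 0x3e→b15/s1 L1-HIT; vc=[5,9,13]
#14 0x37→b13/s1 VC-HIT; vc=[5,9,15]
#15 0x3f→b15/s1 VC-HIT; vc=[5,9,13]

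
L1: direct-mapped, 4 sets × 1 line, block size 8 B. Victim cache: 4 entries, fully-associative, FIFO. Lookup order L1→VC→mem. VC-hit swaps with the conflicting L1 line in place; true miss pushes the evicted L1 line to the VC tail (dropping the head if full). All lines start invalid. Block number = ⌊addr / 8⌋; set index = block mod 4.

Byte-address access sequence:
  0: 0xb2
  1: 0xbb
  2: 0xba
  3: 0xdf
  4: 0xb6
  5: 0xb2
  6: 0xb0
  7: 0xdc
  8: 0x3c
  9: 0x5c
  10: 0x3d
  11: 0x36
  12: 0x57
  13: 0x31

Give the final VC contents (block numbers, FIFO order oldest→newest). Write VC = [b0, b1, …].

VC = [27, 11, 22, 10]

0: 0xb2 (blk 22, set 2) → MISS  vc=[]
1: 0xbb (blk 23, set 3) → MISS  vc=[]
2: 0xba (blk 23, set 3) → L1-HIT  vc=[]
3: 0xdf (blk 27, set 3) → MISS  vc=[23]
4: 0xb6 (blk 22, set 2) → L1-HIT  vc=[23]
5: 0xb2 (blk 22, set 2) → L1-HIT  vc=[23]
6: 0xb0 (blk 22, set 2) → L1-HIT  vc=[23]
7: 0xdc (blk 27, set 3) → L1-HIT  vc=[23]
8: 0x3c (blk 7, set 3) → MISS  vc=[23, 27]
9: 0x5c (blk 11, set 3) → MISS  vc=[23, 27, 7]
10: 0x3d (blk 7, set 3) → VC-HIT  vc=[23, 27, 11]
11: 0x36 (blk 6, set 2) → MISS  vc=[23, 27, 11, 22]
12: 0x57 (blk 10, set 2) → MISS  vc=[27, 11, 22, 6]
13: 0x31 (blk 6, set 2) → VC-HIT  vc=[27, 11, 22, 10]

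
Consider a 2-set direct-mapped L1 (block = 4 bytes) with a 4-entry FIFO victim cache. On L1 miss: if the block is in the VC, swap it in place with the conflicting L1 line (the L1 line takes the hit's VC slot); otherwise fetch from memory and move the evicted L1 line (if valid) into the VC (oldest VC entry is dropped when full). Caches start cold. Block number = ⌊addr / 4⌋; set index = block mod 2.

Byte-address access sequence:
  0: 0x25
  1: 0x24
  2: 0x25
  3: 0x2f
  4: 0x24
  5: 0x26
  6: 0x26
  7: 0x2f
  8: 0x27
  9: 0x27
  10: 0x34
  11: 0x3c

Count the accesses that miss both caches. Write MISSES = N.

0: 0x25 (blk 9, set 1) → MISS  vc=[]
1: 0x24 (blk 9, set 1) → L1-HIT  vc=[]
2: 0x25 (blk 9, set 1) → L1-HIT  vc=[]
3: 0x2f (blk 11, set 1) → MISS  vc=[9]
4: 0x24 (blk 9, set 1) → VC-HIT  vc=[11]
5: 0x26 (blk 9, set 1) → L1-HIT  vc=[11]
6: 0x26 (blk 9, set 1) → L1-HIT  vc=[11]
7: 0x2f (blk 11, set 1) → VC-HIT  vc=[9]
8: 0x27 (blk 9, set 1) → VC-HIT  vc=[11]
9: 0x27 (blk 9, set 1) → L1-HIT  vc=[11]
10: 0x34 (blk 13, set 1) → MISS  vc=[11, 9]
11: 0x3c (blk 15, set 1) → MISS  vc=[11, 9, 13]

MISSES = 4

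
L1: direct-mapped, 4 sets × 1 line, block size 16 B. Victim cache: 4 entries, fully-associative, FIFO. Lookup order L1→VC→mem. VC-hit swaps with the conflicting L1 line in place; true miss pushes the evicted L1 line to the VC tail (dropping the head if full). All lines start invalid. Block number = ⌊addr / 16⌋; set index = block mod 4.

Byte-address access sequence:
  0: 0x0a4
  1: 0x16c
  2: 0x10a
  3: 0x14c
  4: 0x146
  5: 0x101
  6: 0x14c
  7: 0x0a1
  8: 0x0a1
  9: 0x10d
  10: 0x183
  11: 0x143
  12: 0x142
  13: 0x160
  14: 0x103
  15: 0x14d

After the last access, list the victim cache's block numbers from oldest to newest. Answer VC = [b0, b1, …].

  [0] addr=0xa4 blk=10 s=2: MISS | VC []
  [1] addr=0x16c blk=22 s=2: MISS | VC [10]
  [2] addr=0x10a blk=16 s=0: MISS | VC [10]
  [3] addr=0x14c blk=20 s=0: MISS | VC [10, 16]
  [4] addr=0x146 blk=20 s=0: L1-HIT | VC [10, 16]
  [5] addr=0x101 blk=16 s=0: VC-HIT | VC [10, 20]
  [6] addr=0x14c blk=20 s=0: VC-HIT | VC [10, 16]
  [7] addr=0xa1 blk=10 s=2: VC-HIT | VC [22, 16]
  [8] addr=0xa1 blk=10 s=2: L1-HIT | VC [22, 16]
  [9] addr=0x10d blk=16 s=0: VC-HIT | VC [22, 20]
  [10] addr=0x183 blk=24 s=0: MISS | VC [22, 20, 16]
  [11] addr=0x143 blk=20 s=0: VC-HIT | VC [22, 24, 16]
  [12] addr=0x142 blk=20 s=0: L1-HIT | VC [22, 24, 16]
  [13] addr=0x160 blk=22 s=2: VC-HIT | VC [10, 24, 16]
  [14] addr=0x103 blk=16 s=0: VC-HIT | VC [10, 24, 20]
  [15] addr=0x14d blk=20 s=0: VC-HIT | VC [10, 24, 16]

VC = [10, 24, 16]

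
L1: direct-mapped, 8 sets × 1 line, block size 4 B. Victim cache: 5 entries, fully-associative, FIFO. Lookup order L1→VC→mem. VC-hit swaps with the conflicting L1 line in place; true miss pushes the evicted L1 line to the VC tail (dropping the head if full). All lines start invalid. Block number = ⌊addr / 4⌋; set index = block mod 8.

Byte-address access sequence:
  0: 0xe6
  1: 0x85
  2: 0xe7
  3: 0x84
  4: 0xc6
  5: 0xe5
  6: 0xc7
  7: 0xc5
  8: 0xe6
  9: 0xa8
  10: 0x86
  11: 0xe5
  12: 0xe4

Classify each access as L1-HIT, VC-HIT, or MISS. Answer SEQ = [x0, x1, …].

SEQ = [MISS, MISS, VC-HIT, VC-HIT, MISS, VC-HIT, VC-HIT, L1-HIT, VC-HIT, MISS, VC-HIT, VC-HIT, L1-HIT]

0: 0xe6 (blk 57, set 1) → MISS  vc=[]
1: 0x85 (blk 33, set 1) → MISS  vc=[57]
2: 0xe7 (blk 57, set 1) → VC-HIT  vc=[33]
3: 0x84 (blk 33, set 1) → VC-HIT  vc=[57]
4: 0xc6 (blk 49, set 1) → MISS  vc=[57, 33]
5: 0xe5 (blk 57, set 1) → VC-HIT  vc=[49, 33]
6: 0xc7 (blk 49, set 1) → VC-HIT  vc=[57, 33]
7: 0xc5 (blk 49, set 1) → L1-HIT  vc=[57, 33]
8: 0xe6 (blk 57, set 1) → VC-HIT  vc=[49, 33]
9: 0xa8 (blk 42, set 2) → MISS  vc=[49, 33]
10: 0x86 (blk 33, set 1) → VC-HIT  vc=[49, 57]
11: 0xe5 (blk 57, set 1) → VC-HIT  vc=[49, 33]
12: 0xe4 (blk 57, set 1) → L1-HIT  vc=[49, 33]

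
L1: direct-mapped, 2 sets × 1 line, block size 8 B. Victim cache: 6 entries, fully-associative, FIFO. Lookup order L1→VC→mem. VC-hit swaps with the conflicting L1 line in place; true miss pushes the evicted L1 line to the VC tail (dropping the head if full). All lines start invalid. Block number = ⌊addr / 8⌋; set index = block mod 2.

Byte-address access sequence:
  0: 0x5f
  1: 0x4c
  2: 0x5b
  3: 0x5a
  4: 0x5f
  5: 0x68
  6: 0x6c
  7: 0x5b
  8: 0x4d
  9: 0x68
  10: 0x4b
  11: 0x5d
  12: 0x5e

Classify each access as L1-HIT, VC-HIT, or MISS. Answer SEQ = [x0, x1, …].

SEQ = [MISS, MISS, VC-HIT, L1-HIT, L1-HIT, MISS, L1-HIT, VC-HIT, VC-HIT, VC-HIT, VC-HIT, VC-HIT, L1-HIT]

#0 0x5f→b11/s1 MISS; vc=[]
#1 0x4c→b9/s1 MISS; vc=[11]
#2 0x5b→b11/s1 VC-HIT; vc=[9]
#3 0x5a→b11/s1 L1-HIT; vc=[9]
#4 0x5f→b11/s1 L1-HIT; vc=[9]
#5 0x68→b13/s1 MISS; vc=[9,11]
#6 0x6c→b13/s1 L1-HIT; vc=[9,11]
#7 0x5b→b11/s1 VC-HIT; vc=[9,13]
#8 0x4d→b9/s1 VC-HIT; vc=[11,13]
#9 0x68→b13/s1 VC-HIT; vc=[11,9]
#10 0x4b→b9/s1 VC-HIT; vc=[11,13]
#11 0x5d→b11/s1 VC-HIT; vc=[9,13]
#12 0x5e→b11/s1 L1-HIT; vc=[9,13]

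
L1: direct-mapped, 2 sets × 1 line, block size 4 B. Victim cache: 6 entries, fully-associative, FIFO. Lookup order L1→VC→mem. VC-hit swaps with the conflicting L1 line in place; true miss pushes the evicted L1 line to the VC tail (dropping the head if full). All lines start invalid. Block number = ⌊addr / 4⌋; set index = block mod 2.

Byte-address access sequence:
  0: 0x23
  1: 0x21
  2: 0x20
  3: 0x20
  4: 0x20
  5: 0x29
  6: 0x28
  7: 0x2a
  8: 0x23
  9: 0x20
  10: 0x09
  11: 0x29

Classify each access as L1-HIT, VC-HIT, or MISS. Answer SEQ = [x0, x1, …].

#0 0x23→b8/s0 MISS; vc=[]
#1 0x21→b8/s0 L1-HIT; vc=[]
#2 0x20→b8/s0 L1-HIT; vc=[]
#3 0x20→b8/s0 L1-HIT; vc=[]
#4 0x20→b8/s0 L1-HIT; vc=[]
#5 0x29→b10/s0 MISS; vc=[8]
#6 0x28→b10/s0 L1-HIT; vc=[8]
#7 0x2a→b10/s0 L1-HIT; vc=[8]
#8 0x23→b8/s0 VC-HIT; vc=[10]
#9 0x20→b8/s0 L1-HIT; vc=[10]
#10 0x9→b2/s0 MISS; vc=[10,8]
#11 0x29→b10/s0 VC-HIT; vc=[2,8]

SEQ = [MISS, L1-HIT, L1-HIT, L1-HIT, L1-HIT, MISS, L1-HIT, L1-HIT, VC-HIT, L1-HIT, MISS, VC-HIT]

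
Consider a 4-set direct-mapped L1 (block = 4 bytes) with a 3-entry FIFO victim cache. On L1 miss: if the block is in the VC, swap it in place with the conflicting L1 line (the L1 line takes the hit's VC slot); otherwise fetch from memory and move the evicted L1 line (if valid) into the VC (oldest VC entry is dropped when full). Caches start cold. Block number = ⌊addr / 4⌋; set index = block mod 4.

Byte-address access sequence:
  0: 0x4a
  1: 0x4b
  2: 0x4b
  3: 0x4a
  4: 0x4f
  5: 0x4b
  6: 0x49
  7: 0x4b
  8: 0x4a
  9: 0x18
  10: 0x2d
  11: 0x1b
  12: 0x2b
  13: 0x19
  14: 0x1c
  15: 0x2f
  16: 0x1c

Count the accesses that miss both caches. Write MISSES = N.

MISSES = 6

0: 0x4a (blk 18, set 2) → MISS  vc=[]
1: 0x4b (blk 18, set 2) → L1-HIT  vc=[]
2: 0x4b (blk 18, set 2) → L1-HIT  vc=[]
3: 0x4a (blk 18, set 2) → L1-HIT  vc=[]
4: 0x4f (blk 19, set 3) → MISS  vc=[]
5: 0x4b (blk 18, set 2) → L1-HIT  vc=[]
6: 0x49 (blk 18, set 2) → L1-HIT  vc=[]
7: 0x4b (blk 18, set 2) → L1-HIT  vc=[]
8: 0x4a (blk 18, set 2) → L1-HIT  vc=[]
9: 0x18 (blk 6, set 2) → MISS  vc=[18]
10: 0x2d (blk 11, set 3) → MISS  vc=[18, 19]
11: 0x1b (blk 6, set 2) → L1-HIT  vc=[18, 19]
12: 0x2b (blk 10, set 2) → MISS  vc=[18, 19, 6]
13: 0x19 (blk 6, set 2) → VC-HIT  vc=[18, 19, 10]
14: 0x1c (blk 7, set 3) → MISS  vc=[19, 10, 11]
15: 0x2f (blk 11, set 3) → VC-HIT  vc=[19, 10, 7]
16: 0x1c (blk 7, set 3) → VC-HIT  vc=[19, 10, 11]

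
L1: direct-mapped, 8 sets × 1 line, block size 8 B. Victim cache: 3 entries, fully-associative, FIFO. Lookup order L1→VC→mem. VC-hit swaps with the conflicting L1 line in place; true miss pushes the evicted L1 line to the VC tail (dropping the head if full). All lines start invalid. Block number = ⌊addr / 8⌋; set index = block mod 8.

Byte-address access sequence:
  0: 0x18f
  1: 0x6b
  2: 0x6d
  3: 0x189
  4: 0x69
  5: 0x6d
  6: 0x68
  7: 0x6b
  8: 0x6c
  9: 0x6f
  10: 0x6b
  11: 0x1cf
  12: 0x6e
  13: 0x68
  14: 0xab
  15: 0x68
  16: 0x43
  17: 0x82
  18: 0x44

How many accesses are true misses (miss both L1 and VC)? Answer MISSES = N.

MISSES = 6

0: 0x18f (blk 49, set 1) → MISS  vc=[]
1: 0x6b (blk 13, set 5) → MISS  vc=[]
2: 0x6d (blk 13, set 5) → L1-HIT  vc=[]
3: 0x189 (blk 49, set 1) → L1-HIT  vc=[]
4: 0x69 (blk 13, set 5) → L1-HIT  vc=[]
5: 0x6d (blk 13, set 5) → L1-HIT  vc=[]
6: 0x68 (blk 13, set 5) → L1-HIT  vc=[]
7: 0x6b (blk 13, set 5) → L1-HIT  vc=[]
8: 0x6c (blk 13, set 5) → L1-HIT  vc=[]
9: 0x6f (blk 13, set 5) → L1-HIT  vc=[]
10: 0x6b (blk 13, set 5) → L1-HIT  vc=[]
11: 0x1cf (blk 57, set 1) → MISS  vc=[49]
12: 0x6e (blk 13, set 5) → L1-HIT  vc=[49]
13: 0x68 (blk 13, set 5) → L1-HIT  vc=[49]
14: 0xab (blk 21, set 5) → MISS  vc=[49, 13]
15: 0x68 (blk 13, set 5) → VC-HIT  vc=[49, 21]
16: 0x43 (blk 8, set 0) → MISS  vc=[49, 21]
17: 0x82 (blk 16, set 0) → MISS  vc=[49, 21, 8]
18: 0x44 (blk 8, set 0) → VC-HIT  vc=[49, 21, 16]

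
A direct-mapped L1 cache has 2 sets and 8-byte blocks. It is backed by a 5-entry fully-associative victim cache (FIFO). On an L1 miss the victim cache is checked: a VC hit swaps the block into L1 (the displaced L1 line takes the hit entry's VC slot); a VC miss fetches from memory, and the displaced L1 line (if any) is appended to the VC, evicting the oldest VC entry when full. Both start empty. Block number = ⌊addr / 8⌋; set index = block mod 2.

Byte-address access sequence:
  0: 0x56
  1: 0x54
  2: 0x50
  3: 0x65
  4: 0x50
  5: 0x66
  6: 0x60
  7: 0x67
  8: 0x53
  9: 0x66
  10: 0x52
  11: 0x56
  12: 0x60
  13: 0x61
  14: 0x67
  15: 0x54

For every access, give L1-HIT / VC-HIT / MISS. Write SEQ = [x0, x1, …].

0: 0x56 (blk 10, set 0) → MISS  vc=[]
1: 0x54 (blk 10, set 0) → L1-HIT  vc=[]
2: 0x50 (blk 10, set 0) → L1-HIT  vc=[]
3: 0x65 (blk 12, set 0) → MISS  vc=[10]
4: 0x50 (blk 10, set 0) → VC-HIT  vc=[12]
5: 0x66 (blk 12, set 0) → VC-HIT  vc=[10]
6: 0x60 (blk 12, set 0) → L1-HIT  vc=[10]
7: 0x67 (blk 12, set 0) → L1-HIT  vc=[10]
8: 0x53 (blk 10, set 0) → VC-HIT  vc=[12]
9: 0x66 (blk 12, set 0) → VC-HIT  vc=[10]
10: 0x52 (blk 10, set 0) → VC-HIT  vc=[12]
11: 0x56 (blk 10, set 0) → L1-HIT  vc=[12]
12: 0x60 (blk 12, set 0) → VC-HIT  vc=[10]
13: 0x61 (blk 12, set 0) → L1-HIT  vc=[10]
14: 0x67 (blk 12, set 0) → L1-HIT  vc=[10]
15: 0x54 (blk 10, set 0) → VC-HIT  vc=[12]

SEQ = [MISS, L1-HIT, L1-HIT, MISS, VC-HIT, VC-HIT, L1-HIT, L1-HIT, VC-HIT, VC-HIT, VC-HIT, L1-HIT, VC-HIT, L1-HIT, L1-HIT, VC-HIT]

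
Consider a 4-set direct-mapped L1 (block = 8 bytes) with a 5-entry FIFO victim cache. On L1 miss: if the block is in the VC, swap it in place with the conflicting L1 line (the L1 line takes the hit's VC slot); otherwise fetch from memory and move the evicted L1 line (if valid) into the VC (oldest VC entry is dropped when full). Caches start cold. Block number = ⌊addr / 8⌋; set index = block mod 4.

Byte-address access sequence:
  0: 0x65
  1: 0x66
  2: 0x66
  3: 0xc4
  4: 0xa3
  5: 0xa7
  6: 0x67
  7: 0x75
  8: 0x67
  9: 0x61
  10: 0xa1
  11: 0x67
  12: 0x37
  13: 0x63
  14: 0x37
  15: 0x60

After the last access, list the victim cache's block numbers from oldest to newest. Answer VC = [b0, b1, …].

VC = [20, 24, 14]

#0 0x65→b12/s0 MISS; vc=[]
#1 0x66→b12/s0 L1-HIT; vc=[]
#2 0x66→b12/s0 L1-HIT; vc=[]
#3 0xc4→b24/s0 MISS; vc=[12]
#4 0xa3→b20/s0 MISS; vc=[12,24]
#5 0xa7→b20/s0 L1-HIT; vc=[12,24]
#6 0x67→b12/s0 VC-HIT; vc=[20,24]
#7 0x75→b14/s2 MISS; vc=[20,24]
#8 0x67→b12/s0 L1-HIT; vc=[20,24]
#9 0x61→b12/s0 L1-HIT; vc=[20,24]
#10 0xa1→b20/s0 VC-HIT; vc=[12,24]
#11 0x67→b12/s0 VC-HIT; vc=[20,24]
#12 0x37→b6/s2 MISS; vc=[20,24,14]
#13 0x63→b12/s0 L1-HIT; vc=[20,24,14]
#14 0x37→b6/s2 L1-HIT; vc=[20,24,14]
#15 0x60→b12/s0 L1-HIT; vc=[20,24,14]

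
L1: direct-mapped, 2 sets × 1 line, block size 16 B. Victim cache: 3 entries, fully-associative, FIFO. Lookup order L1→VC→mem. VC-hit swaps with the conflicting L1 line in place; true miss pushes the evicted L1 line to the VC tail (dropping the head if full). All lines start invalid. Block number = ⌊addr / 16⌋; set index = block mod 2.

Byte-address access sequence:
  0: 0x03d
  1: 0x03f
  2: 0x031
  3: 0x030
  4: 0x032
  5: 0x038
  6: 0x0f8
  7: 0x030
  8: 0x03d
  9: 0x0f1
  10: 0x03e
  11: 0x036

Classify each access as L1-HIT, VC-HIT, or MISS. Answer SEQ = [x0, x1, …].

SEQ = [MISS, L1-HIT, L1-HIT, L1-HIT, L1-HIT, L1-HIT, MISS, VC-HIT, L1-HIT, VC-HIT, VC-HIT, L1-HIT]

0: 0x3d (blk 3, set 1) → MISS  vc=[]
1: 0x3f (blk 3, set 1) → L1-HIT  vc=[]
2: 0x31 (blk 3, set 1) → L1-HIT  vc=[]
3: 0x30 (blk 3, set 1) → L1-HIT  vc=[]
4: 0x32 (blk 3, set 1) → L1-HIT  vc=[]
5: 0x38 (blk 3, set 1) → L1-HIT  vc=[]
6: 0xf8 (blk 15, set 1) → MISS  vc=[3]
7: 0x30 (blk 3, set 1) → VC-HIT  vc=[15]
8: 0x3d (blk 3, set 1) → L1-HIT  vc=[15]
9: 0xf1 (blk 15, set 1) → VC-HIT  vc=[3]
10: 0x3e (blk 3, set 1) → VC-HIT  vc=[15]
11: 0x36 (blk 3, set 1) → L1-HIT  vc=[15]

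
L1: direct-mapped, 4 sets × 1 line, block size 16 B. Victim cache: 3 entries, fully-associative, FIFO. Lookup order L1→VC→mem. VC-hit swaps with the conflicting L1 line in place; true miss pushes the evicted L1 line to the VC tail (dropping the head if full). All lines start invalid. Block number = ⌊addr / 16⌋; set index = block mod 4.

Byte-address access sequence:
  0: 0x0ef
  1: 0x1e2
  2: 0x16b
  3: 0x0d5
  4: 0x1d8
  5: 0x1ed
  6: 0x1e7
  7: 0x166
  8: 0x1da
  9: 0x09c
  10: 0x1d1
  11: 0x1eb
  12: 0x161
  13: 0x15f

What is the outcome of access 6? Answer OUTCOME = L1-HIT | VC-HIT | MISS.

OUTCOME = L1-HIT

#0 0xef→b14/s2 MISS; vc=[]
#1 0x1e2→b30/s2 MISS; vc=[14]
#2 0x16b→b22/s2 MISS; vc=[14,30]
#3 0xd5→b13/s1 MISS; vc=[14,30]
#4 0x1d8→b29/s1 MISS; vc=[14,30,13]
#5 0x1ed→b30/s2 VC-HIT; vc=[14,22,13]
#6 0x1e7→b30/s2 L1-HIT; vc=[14,22,13]
#7 0x166→b22/s2 VC-HIT; vc=[14,30,13]
#8 0x1da→b29/s1 L1-HIT; vc=[14,30,13]
#9 0x9c→b9/s1 MISS; vc=[30,13,29]
#10 0x1d1→b29/s1 VC-HIT; vc=[30,13,9]
#11 0x1eb→b30/s2 VC-HIT; vc=[22,13,9]
#12 0x161→b22/s2 VC-HIT; vc=[30,13,9]
#13 0x15f→b21/s1 MISS; vc=[13,9,29]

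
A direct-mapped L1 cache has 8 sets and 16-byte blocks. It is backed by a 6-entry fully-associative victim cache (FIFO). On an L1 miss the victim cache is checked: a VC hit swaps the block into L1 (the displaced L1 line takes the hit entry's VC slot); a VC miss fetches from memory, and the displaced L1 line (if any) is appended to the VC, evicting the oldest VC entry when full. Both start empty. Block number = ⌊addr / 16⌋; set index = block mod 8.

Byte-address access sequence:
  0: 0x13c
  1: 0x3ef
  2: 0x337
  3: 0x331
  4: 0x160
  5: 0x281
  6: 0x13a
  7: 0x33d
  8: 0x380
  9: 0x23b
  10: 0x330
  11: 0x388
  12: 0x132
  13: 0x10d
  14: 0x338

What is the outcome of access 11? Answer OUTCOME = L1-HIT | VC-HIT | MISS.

0: 0x13c (blk 19, set 3) → MISS  vc=[]
1: 0x3ef (blk 62, set 6) → MISS  vc=[]
2: 0x337 (blk 51, set 3) → MISS  vc=[19]
3: 0x331 (blk 51, set 3) → L1-HIT  vc=[19]
4: 0x160 (blk 22, set 6) → MISS  vc=[19, 62]
5: 0x281 (blk 40, set 0) → MISS  vc=[19, 62]
6: 0x13a (blk 19, set 3) → VC-HIT  vc=[51, 62]
7: 0x33d (blk 51, set 3) → VC-HIT  vc=[19, 62]
8: 0x380 (blk 56, set 0) → MISS  vc=[19, 62, 40]
9: 0x23b (blk 35, set 3) → MISS  vc=[19, 62, 40, 51]
10: 0x330 (blk 51, set 3) → VC-HIT  vc=[19, 62, 40, 35]
11: 0x388 (blk 56, set 0) → L1-HIT  vc=[19, 62, 40, 35]
12: 0x132 (blk 19, set 3) → VC-HIT  vc=[51, 62, 40, 35]
13: 0x10d (blk 16, set 0) → MISS  vc=[51, 62, 40, 35, 56]
14: 0x338 (blk 51, set 3) → VC-HIT  vc=[19, 62, 40, 35, 56]

OUTCOME = L1-HIT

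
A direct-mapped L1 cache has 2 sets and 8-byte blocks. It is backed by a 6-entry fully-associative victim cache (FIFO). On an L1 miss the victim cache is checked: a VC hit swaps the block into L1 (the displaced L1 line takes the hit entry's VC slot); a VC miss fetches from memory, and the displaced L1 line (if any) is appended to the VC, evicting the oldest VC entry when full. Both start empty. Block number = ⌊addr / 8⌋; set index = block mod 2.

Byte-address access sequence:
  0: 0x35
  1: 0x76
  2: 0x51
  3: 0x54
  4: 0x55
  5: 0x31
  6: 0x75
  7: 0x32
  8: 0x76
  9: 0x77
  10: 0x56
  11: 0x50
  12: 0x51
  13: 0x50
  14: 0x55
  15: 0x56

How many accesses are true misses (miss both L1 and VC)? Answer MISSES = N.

#0 0x35→b6/s0 MISS; vc=[]
#1 0x76→b14/s0 MISS; vc=[6]
#2 0x51→b10/s0 MISS; vc=[6,14]
#3 0x54→b10/s0 L1-HIT; vc=[6,14]
#4 0x55→b10/s0 L1-HIT; vc=[6,14]
#5 0x31→b6/s0 VC-HIT; vc=[10,14]
#6 0x75→b14/s0 VC-HIT; vc=[10,6]
#7 0x32→b6/s0 VC-HIT; vc=[10,14]
#8 0x76→b14/s0 VC-HIT; vc=[10,6]
#9 0x77→b14/s0 L1-HIT; vc=[10,6]
#10 0x56→b10/s0 VC-HIT; vc=[14,6]
#11 0x50→b10/s0 L1-HIT; vc=[14,6]
#12 0x51→b10/s0 L1-HIT; vc=[14,6]
#13 0x50→b10/s0 L1-HIT; vc=[14,6]
#14 0x55→b10/s0 L1-HIT; vc=[14,6]
#15 0x56→b10/s0 L1-HIT; vc=[14,6]

MISSES = 3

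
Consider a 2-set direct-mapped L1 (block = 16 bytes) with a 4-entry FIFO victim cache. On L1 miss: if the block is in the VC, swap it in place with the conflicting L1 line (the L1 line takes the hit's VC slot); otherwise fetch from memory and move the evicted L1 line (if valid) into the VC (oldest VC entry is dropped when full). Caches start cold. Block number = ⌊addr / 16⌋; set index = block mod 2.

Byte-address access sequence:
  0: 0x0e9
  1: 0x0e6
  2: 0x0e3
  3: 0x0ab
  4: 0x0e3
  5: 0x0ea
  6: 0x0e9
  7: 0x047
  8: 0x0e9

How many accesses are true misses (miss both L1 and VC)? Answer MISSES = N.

  [0] addr=0xe9 blk=14 s=0: MISS | VC []
  [1] addr=0xe6 blk=14 s=0: L1-HIT | VC []
  [2] addr=0xe3 blk=14 s=0: L1-HIT | VC []
  [3] addr=0xab blk=10 s=0: MISS | VC [14]
  [4] addr=0xe3 blk=14 s=0: VC-HIT | VC [10]
  [5] addr=0xea blk=14 s=0: L1-HIT | VC [10]
  [6] addr=0xe9 blk=14 s=0: L1-HIT | VC [10]
  [7] addr=0x47 blk=4 s=0: MISS | VC [10, 14]
  [8] addr=0xe9 blk=14 s=0: VC-HIT | VC [10, 4]

MISSES = 3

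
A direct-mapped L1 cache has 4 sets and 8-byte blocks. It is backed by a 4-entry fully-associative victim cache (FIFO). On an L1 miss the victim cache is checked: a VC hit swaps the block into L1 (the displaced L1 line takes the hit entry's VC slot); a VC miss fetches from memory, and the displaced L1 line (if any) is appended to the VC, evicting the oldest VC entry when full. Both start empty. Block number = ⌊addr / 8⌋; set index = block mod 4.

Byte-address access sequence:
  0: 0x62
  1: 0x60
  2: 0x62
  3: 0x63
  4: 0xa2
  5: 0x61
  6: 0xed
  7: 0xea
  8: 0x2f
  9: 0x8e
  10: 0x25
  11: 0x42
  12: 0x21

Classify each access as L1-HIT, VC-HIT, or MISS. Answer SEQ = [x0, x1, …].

  [0] addr=0x62 blk=12 s=0: MISS | VC []
  [1] addr=0x60 blk=12 s=0: L1-HIT | VC []
  [2] addr=0x62 blk=12 s=0: L1-HIT | VC []
  [3] addr=0x63 blk=12 s=0: L1-HIT | VC []
  [4] addr=0xa2 blk=20 s=0: MISS | VC [12]
  [5] addr=0x61 blk=12 s=0: VC-HIT | VC [20]
  [6] addr=0xed blk=29 s=1: MISS | VC [20]
  [7] addr=0xea blk=29 s=1: L1-HIT | VC [20]
  [8] addr=0x2f blk=5 s=1: MISS | VC [20, 29]
  [9] addr=0x8e blk=17 s=1: MISS | VC [20, 29, 5]
  [10] addr=0x25 blk=4 s=0: MISS | VC [20, 29, 5, 12]
  [11] addr=0x42 blk=8 s=0: MISS | VC [29, 5, 12, 4]
  [12] addr=0x21 blk=4 s=0: VC-HIT | VC [29, 5, 12, 8]

SEQ = [MISS, L1-HIT, L1-HIT, L1-HIT, MISS, VC-HIT, MISS, L1-HIT, MISS, MISS, MISS, MISS, VC-HIT]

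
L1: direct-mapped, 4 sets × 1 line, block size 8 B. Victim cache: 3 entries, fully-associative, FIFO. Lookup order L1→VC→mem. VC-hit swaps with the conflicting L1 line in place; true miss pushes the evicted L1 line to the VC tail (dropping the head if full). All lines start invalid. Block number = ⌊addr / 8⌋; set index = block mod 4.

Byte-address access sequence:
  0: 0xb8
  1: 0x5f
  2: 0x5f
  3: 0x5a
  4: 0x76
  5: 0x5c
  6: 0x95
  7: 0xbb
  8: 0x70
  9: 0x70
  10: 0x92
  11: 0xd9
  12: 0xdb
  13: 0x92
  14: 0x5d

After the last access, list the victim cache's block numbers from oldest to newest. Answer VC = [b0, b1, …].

  [0] addr=0xb8 blk=23 s=3: MISS | VC []
  [1] addr=0x5f blk=11 s=3: MISS | VC [23]
  [2] addr=0x5f blk=11 s=3: L1-HIT | VC [23]
  [3] addr=0x5a blk=11 s=3: L1-HIT | VC [23]
  [4] addr=0x76 blk=14 s=2: MISS | VC [23]
  [5] addr=0x5c blk=11 s=3: L1-HIT | VC [23]
  [6] addr=0x95 blk=18 s=2: MISS | VC [23, 14]
  [7] addr=0xbb blk=23 s=3: VC-HIT | VC [11, 14]
  [8] addr=0x70 blk=14 s=2: VC-HIT | VC [11, 18]
  [9] addr=0x70 blk=14 s=2: L1-HIT | VC [11, 18]
  [10] addr=0x92 blk=18 s=2: VC-HIT | VC [11, 14]
  [11] addr=0xd9 blk=27 s=3: MISS | VC [11, 14, 23]
  [12] addr=0xdb blk=27 s=3: L1-HIT | VC [11, 14, 23]
  [13] addr=0x92 blk=18 s=2: L1-HIT | VC [11, 14, 23]
  [14] addr=0x5d blk=11 s=3: VC-HIT | VC [27, 14, 23]

VC = [27, 14, 23]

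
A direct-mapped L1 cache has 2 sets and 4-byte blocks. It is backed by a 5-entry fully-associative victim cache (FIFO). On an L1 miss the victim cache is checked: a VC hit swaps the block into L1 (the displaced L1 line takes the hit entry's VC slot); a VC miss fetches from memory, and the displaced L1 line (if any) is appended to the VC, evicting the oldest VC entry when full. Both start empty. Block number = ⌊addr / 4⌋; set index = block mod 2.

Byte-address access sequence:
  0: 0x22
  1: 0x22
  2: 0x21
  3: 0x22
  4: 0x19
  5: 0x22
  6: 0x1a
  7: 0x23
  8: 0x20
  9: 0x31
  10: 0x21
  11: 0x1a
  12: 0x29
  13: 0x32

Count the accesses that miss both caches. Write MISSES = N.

#0 0x22→b8/s0 MISS; vc=[]
#1 0x22→b8/s0 L1-HIT; vc=[]
#2 0x21→b8/s0 L1-HIT; vc=[]
#3 0x22→b8/s0 L1-HIT; vc=[]
#4 0x19→b6/s0 MISS; vc=[8]
#5 0x22→b8/s0 VC-HIT; vc=[6]
#6 0x1a→b6/s0 VC-HIT; vc=[8]
#7 0x23→b8/s0 VC-HIT; vc=[6]
#8 0x20→b8/s0 L1-HIT; vc=[6]
#9 0x31→b12/s0 MISS; vc=[6,8]
#10 0x21→b8/s0 VC-HIT; vc=[6,12]
#11 0x1a→b6/s0 VC-HIT; vc=[8,12]
#12 0x29→b10/s0 MISS; vc=[8,12,6]
#13 0x32→b12/s0 VC-HIT; vc=[8,10,6]

MISSES = 4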